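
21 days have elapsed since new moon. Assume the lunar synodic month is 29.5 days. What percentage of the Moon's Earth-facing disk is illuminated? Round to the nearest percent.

62%

Elongation θ = 360° × 21/29.5 ≈ 256.3°.
With cos θ = (-0.237), the lit fraction is (1 − (-0.237))/2 ≈ 0.619, so 62%.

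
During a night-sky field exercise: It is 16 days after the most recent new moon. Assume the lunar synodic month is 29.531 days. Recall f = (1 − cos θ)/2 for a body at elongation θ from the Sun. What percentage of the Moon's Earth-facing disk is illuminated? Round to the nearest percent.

Elongation θ = 360° × 16/29.531 ≈ 195.0°.
Illuminated fraction = (1 − cos 195.0°)/2 = (1 − (-0.966))/2 ≈ 0.983, so 98%.

98%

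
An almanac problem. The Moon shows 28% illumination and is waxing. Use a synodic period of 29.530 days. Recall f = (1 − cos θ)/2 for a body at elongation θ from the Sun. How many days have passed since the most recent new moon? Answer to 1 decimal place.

cos θ = 1 − 2f = 0.440, giving a principal value of 63.9°.
Waxing ⇒ before full, so θ = 63.9°.
Age = 29.530 × 63.9°/360° ≈ 5.24 days.

5.2 days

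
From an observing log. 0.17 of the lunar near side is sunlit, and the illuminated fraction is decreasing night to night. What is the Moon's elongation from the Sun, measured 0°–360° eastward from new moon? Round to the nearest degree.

cos θ = 1 − 2f = 0.660, giving a principal value of 48.7°.
A waning Moon lies in 180°–360°, so θ = 360° − 48.7° = 311.3°.

311°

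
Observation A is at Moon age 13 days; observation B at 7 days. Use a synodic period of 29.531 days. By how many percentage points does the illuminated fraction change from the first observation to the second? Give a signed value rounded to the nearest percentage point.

θ₁ = 360° × 13/29.531 = 158.5°, f₁ = (1 − cos θ₁)/2 = 0.965.
θ₂ = 360° × 7/29.531 = 85.3°, f₂ = (1 − cos θ₂)/2 = 0.459.
Change = f₂ − f₁ = -0.506 → -51 percentage points.

-51 percentage points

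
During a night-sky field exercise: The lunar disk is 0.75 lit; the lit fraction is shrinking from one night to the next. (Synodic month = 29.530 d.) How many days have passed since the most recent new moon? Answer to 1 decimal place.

19.7 days

From f = (1 − cos θ)/2: cos θ = 1 − 2×0.75 = -0.500; arccos → 120.0°.
A waning Moon lies in 180°–360°, so θ = 360° − 120.0° = 240.0°.
Age = 29.530 × 240.0°/360° ≈ 19.69 days.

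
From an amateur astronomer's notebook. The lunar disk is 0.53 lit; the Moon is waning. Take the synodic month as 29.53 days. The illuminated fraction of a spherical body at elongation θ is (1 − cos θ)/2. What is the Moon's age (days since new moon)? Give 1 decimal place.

21.9 days

From f = (1 − cos θ)/2: cos θ = 1 − 2×0.53 = -0.060; arccos → 93.4°.
A waning Moon lies in 180°–360°, so θ = 360° − 93.4° = 266.6°.
Age = 29.53 × 266.6°/360° ≈ 21.87 days.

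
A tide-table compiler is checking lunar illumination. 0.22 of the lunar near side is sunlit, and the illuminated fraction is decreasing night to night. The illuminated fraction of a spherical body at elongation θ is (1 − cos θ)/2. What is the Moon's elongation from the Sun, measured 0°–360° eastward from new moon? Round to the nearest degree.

cos θ = 1 − 2f = 0.560, giving a principal value of 55.9°.
A waning Moon lies in 180°–360°, so θ = 360° − 55.9° = 304.1°.

304°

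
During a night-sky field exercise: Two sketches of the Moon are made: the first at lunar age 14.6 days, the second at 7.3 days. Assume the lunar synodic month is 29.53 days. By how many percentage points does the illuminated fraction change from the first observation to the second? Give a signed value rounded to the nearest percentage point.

First observation: θ = 360°·14.6/29.53 = 178.0°, so f = 1.000.
Second observation: θ = 89.0°, f = 0.491.
Δf = 0.491 − 1.000 = -0.508, i.e. -51 pp.

-51 pp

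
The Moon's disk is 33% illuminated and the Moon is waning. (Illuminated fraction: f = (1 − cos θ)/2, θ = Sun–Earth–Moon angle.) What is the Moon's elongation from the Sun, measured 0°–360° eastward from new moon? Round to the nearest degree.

cos θ = 1 − 2f = 0.340, giving a principal value of 70.1°.
Since the Moon is past full (waning), take the reflex angle: θ = 360° − 70.1° = 289.9°.

290°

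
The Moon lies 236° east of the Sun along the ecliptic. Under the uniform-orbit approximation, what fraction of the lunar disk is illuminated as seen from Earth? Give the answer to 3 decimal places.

0.780

cos 236° = (-0.559), so f = (1 − (-0.559))/2 = 0.780.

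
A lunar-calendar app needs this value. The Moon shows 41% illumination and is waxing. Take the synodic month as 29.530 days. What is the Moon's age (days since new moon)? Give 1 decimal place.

6.5 days

From f = (1 − cos θ)/2: cos θ = 1 − 2×0.41 = 0.180; arccos → 79.6°.
The Moon is waxing (0°–180°), so θ = 79.6° directly.
At 360°/29.530 d per day, 79.6° corresponds to 6.53 days.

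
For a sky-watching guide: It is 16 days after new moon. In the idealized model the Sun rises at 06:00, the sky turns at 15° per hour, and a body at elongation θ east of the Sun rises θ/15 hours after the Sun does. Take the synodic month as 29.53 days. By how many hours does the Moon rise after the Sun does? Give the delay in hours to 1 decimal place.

13.0 h

Phase angle: θ = 360°·(16 d)/(29.53 d) = 195.1°.
The Moon trails the Sun by θ/15 = 195.1/15 ≈ 13.00 hours.
So the Moon rises 13.00 h after the Sun.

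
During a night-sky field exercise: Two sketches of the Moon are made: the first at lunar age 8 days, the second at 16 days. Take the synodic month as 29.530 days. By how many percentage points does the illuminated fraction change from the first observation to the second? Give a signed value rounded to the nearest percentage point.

θ₁ = 360° × 8/29.530 = 97.5°, f₁ = (1 − cos θ₁)/2 = 0.566.
θ₂ = 360° × 16/29.530 = 195.1°, f₂ = (1 − cos θ₂)/2 = 0.983.
Change = f₂ − f₁ = +0.417 → +42 percentage points.

+42 pp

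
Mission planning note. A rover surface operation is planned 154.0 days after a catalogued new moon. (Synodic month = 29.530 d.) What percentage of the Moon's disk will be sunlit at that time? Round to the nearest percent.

39%

Reduce mod P: 154.0 − 5×29.530 = 6.35 d into the current lunation.
The Moon has covered 6.35/29.530 of its cycle, so θ ≈ 360° × 6.35/29.530 = 77.4°.
With cos θ = 0.218, the lit fraction is (1 − 0.218)/2 ≈ 0.391, so 39%.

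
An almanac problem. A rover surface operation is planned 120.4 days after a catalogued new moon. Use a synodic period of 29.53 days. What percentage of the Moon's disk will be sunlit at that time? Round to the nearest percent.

120.4 d spans 4 complete synodic months (4 × 29.53 = 118.12 d) plus 2.28 d.
The Moon has covered 2.28/29.53 of its cycle, so θ ≈ 360° × 2.28/29.53 = 27.8°.
With cos θ = 0.885, the lit fraction is (1 − 0.885)/2 ≈ 0.058, so 6%.

6%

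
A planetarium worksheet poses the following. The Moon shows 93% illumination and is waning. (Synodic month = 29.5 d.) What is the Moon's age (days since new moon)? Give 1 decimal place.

17.3 days

cos θ = 1 − 2f = -0.860, giving a principal value of 149.3°.
Waning ⇒ past full, so θ = 360° − 149.3° = 210.7°.
That fraction of the synodic month is 210.7/360 × 29.5 d ≈ 17.26 d.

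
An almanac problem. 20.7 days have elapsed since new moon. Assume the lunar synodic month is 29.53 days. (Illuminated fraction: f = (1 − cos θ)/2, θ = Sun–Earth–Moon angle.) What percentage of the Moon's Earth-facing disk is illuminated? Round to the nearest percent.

65%

The Moon has covered 20.7/29.53 of its cycle, so θ ≈ 360° × 20.7/29.53 = 252.4°.
Illuminated fraction = (1 − cos 252.4°)/2 = (1 − (-0.303))/2 ≈ 0.652, so 65%.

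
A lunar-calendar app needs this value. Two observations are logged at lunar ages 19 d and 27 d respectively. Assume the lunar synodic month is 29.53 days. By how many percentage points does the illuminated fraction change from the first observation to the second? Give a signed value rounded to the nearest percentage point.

First observation: θ = 360°·19/29.53 = 231.6°, so f = 0.810.
Second observation: θ = 329.2°, f = 0.071.
Δf = 0.071 − 0.810 = -0.740, i.e. -74 pp.

-74 percentage points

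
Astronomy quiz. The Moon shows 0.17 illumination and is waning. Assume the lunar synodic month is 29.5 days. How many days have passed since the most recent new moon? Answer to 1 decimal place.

25.5 days

From f = (1 − cos θ)/2: cos θ = 1 − 2×0.17 = 0.660; arccos → 48.7°.
Waning ⇒ past full, so θ = 360° − 48.7° = 311.3°.
Age = 29.5 × 311.3°/360° ≈ 25.51 days.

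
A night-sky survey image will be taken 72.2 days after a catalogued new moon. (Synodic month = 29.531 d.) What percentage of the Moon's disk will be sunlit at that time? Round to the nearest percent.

97%

72.2/29.531 = 2.445 lunations, so 2 complete cycles and 13.14 d into the next.
The Moon has covered 13.14/29.531 of its cycle, so θ ≈ 360° × 13.14/29.531 = 160.2°.
With cos θ = (-0.941), the lit fraction is (1 − (-0.941))/2 ≈ 0.970, so 97%.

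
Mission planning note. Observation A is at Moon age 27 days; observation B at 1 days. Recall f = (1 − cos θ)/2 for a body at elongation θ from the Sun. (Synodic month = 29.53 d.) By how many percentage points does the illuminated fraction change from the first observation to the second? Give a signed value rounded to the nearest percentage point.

First observation: θ = 360°·27/29.53 = 329.2°, so f = 0.071.
Second observation: θ = 12.2°, f = 0.011.
Δf = 0.011 − 0.071 = -0.059, i.e. -6 pp.

-6 pp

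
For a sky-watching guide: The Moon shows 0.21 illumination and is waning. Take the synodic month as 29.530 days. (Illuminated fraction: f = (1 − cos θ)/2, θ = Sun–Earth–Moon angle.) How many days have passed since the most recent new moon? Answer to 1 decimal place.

From f = (1 − cos θ)/2: cos θ = 1 − 2×0.21 = 0.580; arccos → 54.5°.
A waning Moon lies in 180°–360°, so θ = 360° − 54.5° = 305.5°.
Age = 29.530 × 305.5°/360° ≈ 25.06 days.

25.1 days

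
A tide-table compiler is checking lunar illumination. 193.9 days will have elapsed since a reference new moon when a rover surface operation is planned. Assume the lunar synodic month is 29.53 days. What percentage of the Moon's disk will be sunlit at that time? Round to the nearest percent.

96%

Reduce mod P: 193.9 − 6×29.53 = 16.72 d into the current lunation.
Elongation θ = 360° × 16.72/29.53 ≈ 203.8°.
With cos θ = (-0.915), the lit fraction is (1 − (-0.915))/2 ≈ 0.957, so 96%.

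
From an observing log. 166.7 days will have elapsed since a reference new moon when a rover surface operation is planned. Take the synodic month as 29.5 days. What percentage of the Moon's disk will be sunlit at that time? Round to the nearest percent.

79%

166.7/29.5 = 5.651 lunations, so 5 complete cycles and 19.20 d into the next.
The Moon has covered 19.20/29.5 of its cycle, so θ ≈ 360° × 19.20/29.5 = 234.3°.
cos 234.3° = (-0.583), so f = (1 − (-0.583))/2 = 0.792, so 79%.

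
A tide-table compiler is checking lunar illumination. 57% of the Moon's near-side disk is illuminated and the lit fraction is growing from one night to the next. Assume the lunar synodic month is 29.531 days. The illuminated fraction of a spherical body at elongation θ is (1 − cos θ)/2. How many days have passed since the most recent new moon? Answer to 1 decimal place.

8.0 days

From f = (1 − cos θ)/2: cos θ = 1 − 2×0.57 = -0.140; arccos → 98.0°.
The Moon is waxing (0°–180°), so θ = 98.0° directly.
At 360°/29.531 d per day, 98.0° corresponds to 8.04 days.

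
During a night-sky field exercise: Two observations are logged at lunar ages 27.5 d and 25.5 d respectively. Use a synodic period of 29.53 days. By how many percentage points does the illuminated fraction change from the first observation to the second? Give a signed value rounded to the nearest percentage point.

θ₁ = 360° × 27.5/29.53 = 335.3°, f₁ = (1 − cos θ₁)/2 = 0.046.
θ₂ = 360° × 25.5/29.53 = 310.9°, f₂ = (1 − cos θ₂)/2 = 0.173.
Change = f₂ − f₁ = +0.127 → +13 percentage points.

+13 percentage points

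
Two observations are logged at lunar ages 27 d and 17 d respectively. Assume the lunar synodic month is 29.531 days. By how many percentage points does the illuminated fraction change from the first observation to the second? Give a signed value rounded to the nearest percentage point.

First observation: θ = 360°·27/29.531 = 329.1°, so f = 0.071.
Second observation: θ = 207.2°, f = 0.945.
Δf = 0.945 − 0.071 = +0.874, i.e. +87 pp.

+87 percentage points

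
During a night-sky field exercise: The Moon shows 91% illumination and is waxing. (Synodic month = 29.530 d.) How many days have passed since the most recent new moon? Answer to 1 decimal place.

11.9 days

Invert f = (1 − cos θ)/2 to get cos θ = 1 − 2(0.91) = -0.820, hence θ₀ = arccos -0.820 = 145.1°.
Waxing ⇒ before full, so θ = 145.1°.
At 360°/29.530 d per day, 145.1° corresponds to 11.90 days.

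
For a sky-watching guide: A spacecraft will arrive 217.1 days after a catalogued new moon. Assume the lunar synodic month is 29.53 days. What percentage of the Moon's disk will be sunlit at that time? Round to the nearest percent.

217.1/29.53 = 7.352 lunations, so 7 complete cycles and 10.39 d into the next.
The Moon has covered 10.39/29.53 of its cycle, so θ ≈ 360° × 10.39/29.53 = 126.7°.
With cos θ = (-0.597), the lit fraction is (1 − (-0.597))/2 ≈ 0.799, so 80%.

80%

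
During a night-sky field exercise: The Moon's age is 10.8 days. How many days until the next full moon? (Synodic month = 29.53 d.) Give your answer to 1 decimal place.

Full moon occurs at elongation 180°, i.e. at age 29.53 × 180/360 = 14.765 d.
So 3.965 days remain (14.765 − 10.8).

4.0 days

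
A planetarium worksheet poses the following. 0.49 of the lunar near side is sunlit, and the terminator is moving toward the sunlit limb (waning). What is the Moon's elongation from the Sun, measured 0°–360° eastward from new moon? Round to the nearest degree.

From f = (1 − cos θ)/2: cos θ = 1 − 2×0.49 = 0.020; arccos → 88.9°.
Since the Moon is past full (waning), take the reflex angle: θ = 360° − 88.9° = 271.1°.

271°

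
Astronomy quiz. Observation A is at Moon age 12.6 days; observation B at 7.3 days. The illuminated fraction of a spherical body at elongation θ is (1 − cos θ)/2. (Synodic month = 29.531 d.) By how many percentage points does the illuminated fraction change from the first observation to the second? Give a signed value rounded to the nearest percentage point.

First observation: θ = 360°·12.6/29.531 = 153.6°, so f = 0.948.
Second observation: θ = 89.0°, f = 0.491.
Δf = 0.491 − 0.948 = -0.457, i.e. -46 pp.

-46 pp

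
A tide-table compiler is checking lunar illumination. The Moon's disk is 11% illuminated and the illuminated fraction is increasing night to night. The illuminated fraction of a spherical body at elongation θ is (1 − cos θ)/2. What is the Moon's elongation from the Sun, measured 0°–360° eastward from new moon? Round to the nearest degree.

39°

Invert f = (1 − cos θ)/2 to get cos θ = 1 − 2(0.11) = 0.780, hence θ₀ = arccos 0.780 = 38.7°.
The Moon is waxing (0°–180°), so θ = 38.7° directly.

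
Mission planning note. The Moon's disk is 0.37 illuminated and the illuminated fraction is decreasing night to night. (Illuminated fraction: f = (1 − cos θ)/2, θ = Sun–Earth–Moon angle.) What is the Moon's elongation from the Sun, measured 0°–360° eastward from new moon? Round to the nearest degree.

285°

Invert f = (1 − cos θ)/2 to get cos θ = 1 − 2(0.37) = 0.260, hence θ₀ = arccos 0.260 = 74.9°.
A waning Moon lies in 180°–360°, so θ = 360° − 74.9° = 285.1°.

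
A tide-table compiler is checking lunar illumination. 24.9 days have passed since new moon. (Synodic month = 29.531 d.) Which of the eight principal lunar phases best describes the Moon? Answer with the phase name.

At 24.9/29.531 of the cycle, θ ≈ 304° — the waning crescent range.

waning crescent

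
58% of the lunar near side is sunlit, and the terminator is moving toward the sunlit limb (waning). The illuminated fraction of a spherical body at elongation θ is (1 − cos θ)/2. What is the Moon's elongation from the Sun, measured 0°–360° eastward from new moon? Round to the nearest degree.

261°

From f = (1 − cos θ)/2: cos θ = 1 − 2×0.58 = -0.160; arccos → 99.2°.
A waning Moon lies in 180°–360°, so θ = 360° − 99.2° = 260.8°.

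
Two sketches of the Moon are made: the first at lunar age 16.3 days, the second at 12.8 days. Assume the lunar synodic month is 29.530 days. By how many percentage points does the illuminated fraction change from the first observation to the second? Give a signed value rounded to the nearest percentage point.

First observation: θ = 360°·16.3/29.530 = 198.7°, so f = 0.974.
Second observation: θ = 156.0°, f = 0.957.
Δf = 0.957 − 0.974 = -0.017, i.e. -2 pp.

-2 percentage points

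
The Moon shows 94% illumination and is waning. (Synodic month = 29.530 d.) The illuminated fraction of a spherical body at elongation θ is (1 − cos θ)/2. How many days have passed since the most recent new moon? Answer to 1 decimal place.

17.1 days

cos θ = 1 − 2f = -0.880, giving a principal value of 151.6°.
Since the Moon is past full (waning), take the reflex angle: θ = 360° − 151.6° = 208.4°.
That fraction of the synodic month is 208.4/360 × 29.530 d ≈ 17.09 d.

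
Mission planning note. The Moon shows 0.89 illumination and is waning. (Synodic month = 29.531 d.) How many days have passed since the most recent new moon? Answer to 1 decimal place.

17.9 days

cos θ = 1 − 2f = -0.780, giving a principal value of 141.3°.
A waning Moon lies in 180°–360°, so θ = 360° − 141.3° = 218.7°.
Age = 29.531 × 218.7°/360° ≈ 17.94 days.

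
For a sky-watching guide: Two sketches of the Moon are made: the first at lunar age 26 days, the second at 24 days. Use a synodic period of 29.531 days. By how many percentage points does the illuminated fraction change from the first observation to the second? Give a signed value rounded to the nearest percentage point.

+17 pp

First observation: θ = 360°·26/29.531 = 317.0°, so f = 0.135.
Second observation: θ = 292.6°, f = 0.308.
Δf = 0.308 − 0.135 = +0.173, i.e. +17 pp.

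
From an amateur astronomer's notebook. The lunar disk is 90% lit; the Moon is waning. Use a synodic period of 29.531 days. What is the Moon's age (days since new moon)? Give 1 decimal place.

cos θ = 1 − 2f = -0.800, giving a principal value of 143.1°.
Waning ⇒ past full, so θ = 360° − 143.1° = 216.9°.
Age = 29.531 × 216.9°/360° ≈ 17.79 days.

17.8 days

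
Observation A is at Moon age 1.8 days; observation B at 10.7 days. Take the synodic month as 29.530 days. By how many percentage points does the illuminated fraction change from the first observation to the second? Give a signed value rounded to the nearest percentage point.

+79 pp

θ₁ = 360° × 1.8/29.530 = 21.9°, f₁ = (1 − cos θ₁)/2 = 0.036.
θ₂ = 360° × 10.7/29.530 = 130.4°, f₂ = (1 − cos θ₂)/2 = 0.824.
Change = f₂ − f₁ = +0.788 → +79 percentage points.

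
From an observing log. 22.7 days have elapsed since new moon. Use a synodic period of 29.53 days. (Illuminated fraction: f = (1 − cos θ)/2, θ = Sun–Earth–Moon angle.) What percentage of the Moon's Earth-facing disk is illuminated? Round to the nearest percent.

Phase angle: θ = 360°·(22.7 d)/(29.53 d) = 276.7°.
Illuminated fraction = (1 − cos 276.7°)/2 = (1 − 0.117)/2 ≈ 0.441, so 44%.

44%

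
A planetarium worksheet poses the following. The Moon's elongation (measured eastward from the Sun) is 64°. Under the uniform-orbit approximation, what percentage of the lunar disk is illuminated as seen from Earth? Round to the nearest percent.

cos 64° = 0.438, so f = (1 − 0.438)/2 = 0.281, i.e. 28%.

28%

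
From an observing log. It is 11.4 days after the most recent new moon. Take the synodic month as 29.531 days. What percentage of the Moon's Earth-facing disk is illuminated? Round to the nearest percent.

88%

Phase angle: θ = 360°·(11.4 d)/(29.531 d) = 139.0°.
With cos θ = (-0.754), the lit fraction is (1 − (-0.754))/2 ≈ 0.877, so 88%.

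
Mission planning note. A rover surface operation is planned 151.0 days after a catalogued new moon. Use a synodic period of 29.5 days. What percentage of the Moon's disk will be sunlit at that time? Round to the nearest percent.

13%

Reduce mod P: 151.0 − 5×29.5 = 3.50 d into the current lunation.
Elongation θ = 360° × 3.50/29.5 ≈ 42.7°.
cos 42.7° = 0.735, so f = (1 − 0.735)/2 = 0.133, so 13%.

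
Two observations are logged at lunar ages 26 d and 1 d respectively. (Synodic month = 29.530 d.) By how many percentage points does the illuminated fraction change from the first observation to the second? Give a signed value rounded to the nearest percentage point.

First observation: θ = 360°·26/29.530 = 317.0°, so f = 0.135.
Second observation: θ = 12.2°, f = 0.011.
Δf = 0.011 − 0.135 = -0.123, i.e. -12 pp.

-12 pp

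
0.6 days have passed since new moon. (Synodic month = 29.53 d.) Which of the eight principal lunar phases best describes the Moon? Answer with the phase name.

new moon

θ ≈ 360° × 0.6/29.53 = 7°, which falls in the new moon sector.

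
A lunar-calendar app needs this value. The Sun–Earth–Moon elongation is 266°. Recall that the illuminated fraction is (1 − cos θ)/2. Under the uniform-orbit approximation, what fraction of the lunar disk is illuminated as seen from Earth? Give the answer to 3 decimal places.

0.535

Half-versine of 266°: (1 − (-0.070))/2 = 0.535.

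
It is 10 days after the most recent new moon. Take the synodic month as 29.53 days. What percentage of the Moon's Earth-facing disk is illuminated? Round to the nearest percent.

76%

Elongation θ = 360° × 10/29.53 ≈ 121.9°.
Illuminated fraction = (1 − cos 121.9°)/2 = (1 − (-0.529))/2 ≈ 0.764, so 76%.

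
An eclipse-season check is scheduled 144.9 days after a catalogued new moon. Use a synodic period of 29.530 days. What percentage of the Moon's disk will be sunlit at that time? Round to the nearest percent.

8%

Reduce mod P: 144.9 − 4×29.530 = 26.78 d into the current lunation.
The Moon has covered 26.78/29.530 of its cycle, so θ ≈ 360° × 26.78/29.530 = 326.5°.
With cos θ = 0.834, the lit fraction is (1 − 0.834)/2 ≈ 0.083, so 8%.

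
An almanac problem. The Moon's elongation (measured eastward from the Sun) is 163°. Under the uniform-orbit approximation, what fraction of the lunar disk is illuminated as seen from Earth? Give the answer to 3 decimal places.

0.978

f = (1 − cos 163°)/2 = (1 − (-0.956))/2 ≈ 0.978.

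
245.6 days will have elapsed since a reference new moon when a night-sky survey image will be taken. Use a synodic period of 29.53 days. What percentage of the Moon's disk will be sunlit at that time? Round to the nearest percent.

Reduce mod P: 245.6 − 8×29.53 = 9.36 d into the current lunation.
Elongation θ = 360° × 9.36/29.53 ≈ 114.1°.
cos 114.1° = (-0.408), so f = (1 − (-0.408))/2 = 0.704, so 70%.

70%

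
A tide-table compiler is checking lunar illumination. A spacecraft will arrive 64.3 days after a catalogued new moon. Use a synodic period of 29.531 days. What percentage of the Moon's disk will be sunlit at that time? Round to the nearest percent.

64.3 d spans 2 complete synodic months (2 × 29.531 = 59.06 d) plus 5.24 d.
The Moon has covered 5.24/29.531 of its cycle, so θ ≈ 360° × 5.24/29.531 = 63.9°.
cos 63.9° = 0.441, so f = (1 − 0.441)/2 = 0.280, so 28%.

28%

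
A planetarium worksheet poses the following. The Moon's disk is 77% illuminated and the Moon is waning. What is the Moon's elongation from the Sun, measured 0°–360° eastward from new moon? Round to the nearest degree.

237°

cos θ = 1 − 2f = -0.540, giving a principal value of 122.7°.
A waning Moon lies in 180°–360°, so θ = 360° − 122.7° = 237.3°.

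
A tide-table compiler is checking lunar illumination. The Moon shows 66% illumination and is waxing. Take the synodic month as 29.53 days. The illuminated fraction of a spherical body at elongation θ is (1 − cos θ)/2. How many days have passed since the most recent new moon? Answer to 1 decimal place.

8.9 days

cos θ = 1 − 2f = -0.320, giving a principal value of 108.7°.
Waxing ⇒ before full, so θ = 108.7°.
At 360°/29.53 d per day, 108.7° corresponds to 8.91 days.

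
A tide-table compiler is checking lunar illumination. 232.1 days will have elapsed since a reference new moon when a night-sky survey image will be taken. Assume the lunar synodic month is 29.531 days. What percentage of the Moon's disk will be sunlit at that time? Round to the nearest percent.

232.1/29.531 = 7.860 lunations, so 7 complete cycles and 25.38 d into the next.
Phase angle: θ = 360°·(25.38 d)/(29.531 d) = 309.4°.
Illuminated fraction = (1 − cos 309.4°)/2 = (1 − 0.635)/2 ≈ 0.182, so 18%.

18%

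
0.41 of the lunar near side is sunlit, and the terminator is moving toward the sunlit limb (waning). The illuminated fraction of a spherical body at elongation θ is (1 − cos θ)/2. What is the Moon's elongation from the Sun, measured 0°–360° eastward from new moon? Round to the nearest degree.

280°

cos θ = 1 − 2f = 0.180, giving a principal value of 79.6°.
Waning ⇒ past full, so θ = 360° − 79.6° = 280.4°.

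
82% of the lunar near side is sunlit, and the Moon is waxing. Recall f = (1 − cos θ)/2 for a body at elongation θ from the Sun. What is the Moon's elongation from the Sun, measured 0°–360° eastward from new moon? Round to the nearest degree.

130°

cos θ = 1 − 2f = -0.640, giving a principal value of 129.8°.
Waxing ⇒ before full, so θ = 129.8°.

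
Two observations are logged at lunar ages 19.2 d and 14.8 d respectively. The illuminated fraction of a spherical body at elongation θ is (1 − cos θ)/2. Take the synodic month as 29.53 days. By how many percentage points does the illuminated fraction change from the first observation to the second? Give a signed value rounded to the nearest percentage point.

First observation: θ = 360°·19.2/29.53 = 234.1°, so f = 0.793.
Second observation: θ = 180.4°, f = 1.000.
Δf = 1.000 − 0.793 = +0.207, i.e. +21 pp.

+21 percentage points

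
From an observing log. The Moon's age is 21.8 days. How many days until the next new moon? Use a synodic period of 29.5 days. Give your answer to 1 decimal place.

One full lunation from the last new moon is 29.5 d; remaining = 29.5 − 21.8 = 7.700 d.

7.7 days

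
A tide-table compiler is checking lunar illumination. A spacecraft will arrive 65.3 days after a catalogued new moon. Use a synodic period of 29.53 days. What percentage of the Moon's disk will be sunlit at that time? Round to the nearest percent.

38%

Reduce mod P: 65.3 − 2×29.53 = 6.24 d into the current lunation.
Phase angle: θ = 360°·(6.24 d)/(29.53 d) = 76.1°.
Illuminated fraction = (1 − cos 76.1°)/2 = (1 − 0.241)/2 ≈ 0.380, so 38%.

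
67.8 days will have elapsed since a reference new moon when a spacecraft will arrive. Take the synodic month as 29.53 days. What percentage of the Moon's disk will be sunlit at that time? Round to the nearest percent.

67.8 d spans 2 complete synodic months (2 × 29.53 = 59.06 d) plus 8.74 d.
Elongation θ = 360° × 8.74/29.53 ≈ 106.5°.
With cos θ = (-0.285), the lit fraction is (1 − (-0.285))/2 ≈ 0.642, so 64%.

64%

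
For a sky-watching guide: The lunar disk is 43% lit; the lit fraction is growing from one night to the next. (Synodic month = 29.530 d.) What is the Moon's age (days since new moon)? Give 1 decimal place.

6.7 days

cos θ = 1 − 2f = 0.140, giving a principal value of 82.0°.
The Moon is waxing (0°–180°), so θ = 82.0° directly.
That fraction of the synodic month is 82.0/360 × 29.530 d ≈ 6.72 d.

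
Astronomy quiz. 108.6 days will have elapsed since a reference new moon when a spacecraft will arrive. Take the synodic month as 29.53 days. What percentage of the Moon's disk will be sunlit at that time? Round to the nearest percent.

72%

108.6 d spans 3 complete synodic months (3 × 29.53 = 88.59 d) plus 20.01 d.
The Moon has covered 20.01/29.53 of its cycle, so θ ≈ 360° × 20.01/29.53 = 243.9°.
Illuminated fraction = (1 − cos 243.9°)/2 = (1 − (-0.439))/2 ≈ 0.720, so 72%.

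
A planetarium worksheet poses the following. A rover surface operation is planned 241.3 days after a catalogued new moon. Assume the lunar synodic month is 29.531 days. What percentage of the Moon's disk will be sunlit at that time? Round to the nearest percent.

26%

241.3/29.531 = 8.171 lunations, so 8 complete cycles and 5.05 d into the next.
The Moon has covered 5.05/29.531 of its cycle, so θ ≈ 360° × 5.05/29.531 = 61.6°.
cos 61.6° = 0.476, so f = (1 − 0.476)/2 = 0.262, so 26%.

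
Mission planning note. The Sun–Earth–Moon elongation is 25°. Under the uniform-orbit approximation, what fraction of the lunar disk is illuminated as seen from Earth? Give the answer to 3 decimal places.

Half-versine of 25°: (1 − 0.906)/2 = 0.047.

0.047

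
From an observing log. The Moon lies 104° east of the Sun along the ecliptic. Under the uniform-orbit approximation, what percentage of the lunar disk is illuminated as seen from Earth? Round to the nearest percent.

62%

f = (1 − cos 104°)/2 = (1 − (-0.242))/2 ≈ 0.621, i.e. 62%.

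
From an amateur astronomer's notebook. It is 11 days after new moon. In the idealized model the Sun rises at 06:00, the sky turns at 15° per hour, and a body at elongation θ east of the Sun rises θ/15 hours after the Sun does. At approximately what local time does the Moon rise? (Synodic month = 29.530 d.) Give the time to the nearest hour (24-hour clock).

15:00

The Moon has covered 11/29.530 of its cycle, so θ ≈ 360° × 11/29.530 = 134.1°.
At 15° of sky rotation per hour, 134.1° corresponds to a 8.94 h lag.
06:00 + 8.94 h ≈ 14:56 → 15:00 to the nearest hour.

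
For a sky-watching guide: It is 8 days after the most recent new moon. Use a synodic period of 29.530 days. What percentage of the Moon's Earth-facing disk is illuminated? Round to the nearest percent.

57%

Elongation θ = 360° × 8/29.530 ≈ 97.5°.
With cos θ = (-0.131), the lit fraction is (1 − (-0.131))/2 ≈ 0.566, so 57%.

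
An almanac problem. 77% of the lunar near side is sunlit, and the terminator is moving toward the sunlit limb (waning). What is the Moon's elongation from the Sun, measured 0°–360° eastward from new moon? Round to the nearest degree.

cos θ = 1 − 2f = -0.540, giving a principal value of 122.7°.
A waning Moon lies in 180°–360°, so θ = 360° − 122.7° = 237.3°.

237°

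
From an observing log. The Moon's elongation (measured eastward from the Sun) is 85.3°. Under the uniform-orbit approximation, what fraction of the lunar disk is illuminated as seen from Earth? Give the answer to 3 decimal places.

f = (1 − cos 85.3°)/2 = (1 − 0.082)/2 ≈ 0.459.

0.459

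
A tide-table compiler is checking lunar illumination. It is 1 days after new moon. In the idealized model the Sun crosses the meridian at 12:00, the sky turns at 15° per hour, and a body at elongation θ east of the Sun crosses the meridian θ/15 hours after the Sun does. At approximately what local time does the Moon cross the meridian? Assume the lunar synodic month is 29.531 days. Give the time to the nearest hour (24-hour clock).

Phase angle: θ = 360°·(1 d)/(29.531 d) = 12.2°.
At 15° of sky rotation per hour, 12.2° corresponds to a 0.81 h lag.
12:00 + 0.81 h ≈ 12:49 → 13:00 to the nearest hour.

13:00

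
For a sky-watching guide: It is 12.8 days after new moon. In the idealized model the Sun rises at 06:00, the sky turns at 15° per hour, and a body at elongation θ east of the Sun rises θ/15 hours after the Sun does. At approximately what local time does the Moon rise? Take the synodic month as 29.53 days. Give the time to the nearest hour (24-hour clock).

16:00

The Moon has covered 12.8/29.53 of its cycle, so θ ≈ 360° × 12.8/29.53 = 156.0°.
At 15° of sky rotation per hour, 156.0° corresponds to a 10.40 h lag.
06:00 + 10.40 h ≈ 16:24 → 16:00 to the nearest hour.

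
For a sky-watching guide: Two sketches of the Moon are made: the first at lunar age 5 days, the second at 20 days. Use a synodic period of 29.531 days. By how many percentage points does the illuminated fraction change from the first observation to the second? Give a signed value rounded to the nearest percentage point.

+46 percentage points

First observation: θ = 360°·5/29.531 = 61.0°, so f = 0.257.
Second observation: θ = 243.8°, f = 0.721.
Δf = 0.721 − 0.257 = +0.463, i.e. +46 pp.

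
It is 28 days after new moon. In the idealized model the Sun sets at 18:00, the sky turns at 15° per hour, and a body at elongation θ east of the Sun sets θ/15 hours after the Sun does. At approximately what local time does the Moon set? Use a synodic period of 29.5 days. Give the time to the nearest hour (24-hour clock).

Elongation θ = 360° × 28/29.5 ≈ 341.7°.
At 15° of sky rotation per hour, 341.7° corresponds to a 22.78 h lag.
18:00 + 22.78 h ≈ 16:47 → 17:00 to the nearest hour.

17:00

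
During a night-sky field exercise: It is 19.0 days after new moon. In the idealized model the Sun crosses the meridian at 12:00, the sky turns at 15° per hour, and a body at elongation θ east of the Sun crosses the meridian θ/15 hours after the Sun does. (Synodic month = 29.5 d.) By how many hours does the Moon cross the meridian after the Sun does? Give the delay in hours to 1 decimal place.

15.5 h

Elongation θ = 360° × 19.0/29.5 ≈ 231.9°.
At 15° of sky rotation per hour, 231.9° corresponds to a 15.46 h lag.
So the Moon crosses the meridian 15.46 h after the Sun.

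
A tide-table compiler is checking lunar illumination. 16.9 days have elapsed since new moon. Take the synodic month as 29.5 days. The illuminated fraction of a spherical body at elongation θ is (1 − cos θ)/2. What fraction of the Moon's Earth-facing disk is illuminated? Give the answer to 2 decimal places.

Phase angle: θ = 360°·(16.9 d)/(29.5 d) = 206.2°.
cos 206.2° = (-0.897), so f = (1 − (-0.897))/2 = 0.948.

0.95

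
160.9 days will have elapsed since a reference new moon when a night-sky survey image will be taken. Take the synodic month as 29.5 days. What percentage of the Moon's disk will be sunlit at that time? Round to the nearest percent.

160.9/29.5 = 5.454 lunations, so 5 complete cycles and 13.40 d into the next.
The Moon has covered 13.40/29.5 of its cycle, so θ ≈ 360° × 13.40/29.5 = 163.5°.
With cos θ = (-0.959), the lit fraction is (1 − (-0.959))/2 ≈ 0.979, so 98%.

98%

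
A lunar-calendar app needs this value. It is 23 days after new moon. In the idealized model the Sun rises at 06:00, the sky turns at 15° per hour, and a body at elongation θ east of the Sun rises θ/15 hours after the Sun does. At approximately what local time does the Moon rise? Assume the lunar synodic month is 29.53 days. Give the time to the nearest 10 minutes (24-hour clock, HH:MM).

00:40

Phase angle: θ = 360°·(23 d)/(29.53 d) = 280.4°.
Delay after the Sun = 280.4° / (15°/h) ≈ 18.69 h.
06:00 + 18.693 h ≈ 00:42 → 00:40 to the nearest ten minutes.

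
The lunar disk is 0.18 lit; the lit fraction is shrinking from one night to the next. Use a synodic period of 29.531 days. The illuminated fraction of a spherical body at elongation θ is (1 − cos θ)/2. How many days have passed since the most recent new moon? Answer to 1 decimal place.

From f = (1 − cos θ)/2: cos θ = 1 − 2×0.18 = 0.640; arccos → 50.2°.
Since the Moon is past full (waning), take the reflex angle: θ = 360° − 50.2° = 309.8°.
Age = 29.531 × 309.8°/360° ≈ 25.41 days.

25.4 days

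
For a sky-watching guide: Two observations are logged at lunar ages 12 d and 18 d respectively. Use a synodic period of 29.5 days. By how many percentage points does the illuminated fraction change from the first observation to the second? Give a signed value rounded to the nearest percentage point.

-3 pp

First observation: θ = 360°·12/29.5 = 146.4°, so f = 0.917.
Second observation: θ = 219.7°, f = 0.885.
Δf = 0.885 − 0.917 = -0.032, i.e. -3 pp.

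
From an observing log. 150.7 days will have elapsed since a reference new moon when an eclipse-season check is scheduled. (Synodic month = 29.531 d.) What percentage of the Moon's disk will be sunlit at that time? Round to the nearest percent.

150.7/29.531 = 5.103 lunations, so 5 complete cycles and 3.04 d into the next.
Phase angle: θ = 360°·(3.04 d)/(29.531 d) = 37.1°.
Illuminated fraction = (1 − cos 37.1°)/2 = (1 − 0.797)/2 ≈ 0.101, so 10%.

10%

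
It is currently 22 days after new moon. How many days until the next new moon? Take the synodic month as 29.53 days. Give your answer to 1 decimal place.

The next new moon completes the synodic month: 29.53 − 22 = 7.530 days.

7.5 days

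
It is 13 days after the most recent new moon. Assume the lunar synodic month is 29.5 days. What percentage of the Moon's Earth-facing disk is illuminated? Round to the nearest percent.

The Moon has covered 13/29.5 of its cycle, so θ ≈ 360° × 13/29.5 = 158.6°.
With cos θ = (-0.931), the lit fraction is (1 − (-0.931))/2 ≈ 0.966, so 97%.

97%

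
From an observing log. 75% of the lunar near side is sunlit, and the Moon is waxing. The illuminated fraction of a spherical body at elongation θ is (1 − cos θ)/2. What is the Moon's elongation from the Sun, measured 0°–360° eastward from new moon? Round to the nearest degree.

120°

From f = (1 − cos θ)/2: cos θ = 1 − 2×0.75 = -0.500; arccos → 120.0°.
Waxing ⇒ before full, so θ = 120.0°.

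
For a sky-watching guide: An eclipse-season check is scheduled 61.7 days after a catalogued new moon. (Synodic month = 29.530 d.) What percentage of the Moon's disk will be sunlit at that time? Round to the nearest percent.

61.7 d spans 2 complete synodic months (2 × 29.530 = 59.06 d) plus 2.64 d.
The Moon has covered 2.64/29.530 of its cycle, so θ ≈ 360° × 2.64/29.530 = 32.2°.
cos 32.2° = 0.846, so f = (1 − 0.846)/2 = 0.077, so 8%.

8%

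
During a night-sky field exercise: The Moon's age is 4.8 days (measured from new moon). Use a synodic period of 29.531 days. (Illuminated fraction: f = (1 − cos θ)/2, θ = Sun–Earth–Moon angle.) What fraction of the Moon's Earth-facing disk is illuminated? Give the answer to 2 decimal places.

Elongation θ = 360° × 4.8/29.531 ≈ 58.5°.
cos 58.5° = 0.522, so f = (1 − 0.522)/2 = 0.239.

0.24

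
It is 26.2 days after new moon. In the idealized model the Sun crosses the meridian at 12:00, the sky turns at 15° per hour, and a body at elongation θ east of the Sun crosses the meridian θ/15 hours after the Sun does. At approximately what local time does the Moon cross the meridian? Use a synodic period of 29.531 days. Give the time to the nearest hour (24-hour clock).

Phase angle: θ = 360°·(26.2 d)/(29.531 d) = 319.4°.
The Moon trails the Sun by θ/15 = 319.4/15 ≈ 21.29 hours.
12:00 + 21.29 h ≈ 09:18 → 09:00 to the nearest hour.

09:00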